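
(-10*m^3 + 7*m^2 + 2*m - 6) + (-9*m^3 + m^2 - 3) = -19*m^3 + 8*m^2 + 2*m - 9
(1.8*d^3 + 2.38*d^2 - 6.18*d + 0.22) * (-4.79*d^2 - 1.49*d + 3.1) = -8.622*d^5 - 14.0822*d^4 + 31.636*d^3 + 15.5324*d^2 - 19.4858*d + 0.682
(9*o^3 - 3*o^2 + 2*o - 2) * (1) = 9*o^3 - 3*o^2 + 2*o - 2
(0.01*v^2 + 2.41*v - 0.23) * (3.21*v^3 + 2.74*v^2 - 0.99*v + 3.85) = 0.0321*v^5 + 7.7635*v^4 + 5.8552*v^3 - 2.9776*v^2 + 9.5062*v - 0.8855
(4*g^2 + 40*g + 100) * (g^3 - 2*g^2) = 4*g^5 + 32*g^4 + 20*g^3 - 200*g^2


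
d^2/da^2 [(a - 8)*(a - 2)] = 2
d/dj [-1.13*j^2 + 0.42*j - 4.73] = 0.42 - 2.26*j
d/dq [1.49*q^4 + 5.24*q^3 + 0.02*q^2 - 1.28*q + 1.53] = 5.96*q^3 + 15.72*q^2 + 0.04*q - 1.28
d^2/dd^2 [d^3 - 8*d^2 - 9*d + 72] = 6*d - 16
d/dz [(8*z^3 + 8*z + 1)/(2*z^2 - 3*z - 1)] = (16*z^4 - 48*z^3 - 40*z^2 - 4*z - 5)/(4*z^4 - 12*z^3 + 5*z^2 + 6*z + 1)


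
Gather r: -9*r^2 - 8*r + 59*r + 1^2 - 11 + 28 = -9*r^2 + 51*r + 18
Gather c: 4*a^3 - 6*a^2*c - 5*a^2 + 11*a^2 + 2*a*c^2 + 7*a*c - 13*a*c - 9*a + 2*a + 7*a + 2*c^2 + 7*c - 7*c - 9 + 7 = 4*a^3 + 6*a^2 + c^2*(2*a + 2) + c*(-6*a^2 - 6*a) - 2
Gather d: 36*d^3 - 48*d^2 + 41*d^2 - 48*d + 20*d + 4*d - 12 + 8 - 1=36*d^3 - 7*d^2 - 24*d - 5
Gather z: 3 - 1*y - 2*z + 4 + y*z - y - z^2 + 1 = -2*y - z^2 + z*(y - 2) + 8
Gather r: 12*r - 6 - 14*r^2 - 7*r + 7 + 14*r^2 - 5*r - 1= 0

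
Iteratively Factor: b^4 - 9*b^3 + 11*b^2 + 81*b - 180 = (b - 3)*(b^3 - 6*b^2 - 7*b + 60) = (b - 5)*(b - 3)*(b^2 - b - 12) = (b - 5)*(b - 4)*(b - 3)*(b + 3)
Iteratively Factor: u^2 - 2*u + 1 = (u - 1)*(u - 1)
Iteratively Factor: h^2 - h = (h - 1)*(h)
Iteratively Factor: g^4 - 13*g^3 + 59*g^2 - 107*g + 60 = (g - 5)*(g^3 - 8*g^2 + 19*g - 12) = (g - 5)*(g - 3)*(g^2 - 5*g + 4) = (g - 5)*(g - 4)*(g - 3)*(g - 1)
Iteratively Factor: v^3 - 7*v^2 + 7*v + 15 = (v - 3)*(v^2 - 4*v - 5) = (v - 5)*(v - 3)*(v + 1)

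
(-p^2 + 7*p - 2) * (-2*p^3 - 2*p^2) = 2*p^5 - 12*p^4 - 10*p^3 + 4*p^2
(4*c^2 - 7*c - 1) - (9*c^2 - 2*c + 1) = -5*c^2 - 5*c - 2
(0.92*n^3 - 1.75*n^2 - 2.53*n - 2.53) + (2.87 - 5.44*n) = 0.92*n^3 - 1.75*n^2 - 7.97*n + 0.34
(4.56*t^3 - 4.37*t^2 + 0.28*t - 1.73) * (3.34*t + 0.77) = 15.2304*t^4 - 11.0846*t^3 - 2.4297*t^2 - 5.5626*t - 1.3321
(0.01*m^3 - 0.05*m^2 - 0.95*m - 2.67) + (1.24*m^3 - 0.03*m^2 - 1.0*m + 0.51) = 1.25*m^3 - 0.08*m^2 - 1.95*m - 2.16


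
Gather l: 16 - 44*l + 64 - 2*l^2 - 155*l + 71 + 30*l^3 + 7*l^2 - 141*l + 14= 30*l^3 + 5*l^2 - 340*l + 165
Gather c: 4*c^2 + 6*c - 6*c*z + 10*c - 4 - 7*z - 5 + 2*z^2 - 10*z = 4*c^2 + c*(16 - 6*z) + 2*z^2 - 17*z - 9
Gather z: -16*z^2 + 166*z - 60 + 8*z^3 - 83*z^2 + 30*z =8*z^3 - 99*z^2 + 196*z - 60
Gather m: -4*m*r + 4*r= -4*m*r + 4*r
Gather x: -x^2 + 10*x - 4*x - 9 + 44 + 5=-x^2 + 6*x + 40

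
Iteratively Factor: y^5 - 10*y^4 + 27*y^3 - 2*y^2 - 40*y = (y - 5)*(y^4 - 5*y^3 + 2*y^2 + 8*y) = (y - 5)*(y + 1)*(y^3 - 6*y^2 + 8*y) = (y - 5)*(y - 4)*(y + 1)*(y^2 - 2*y) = y*(y - 5)*(y - 4)*(y + 1)*(y - 2)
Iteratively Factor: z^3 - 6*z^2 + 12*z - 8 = (z - 2)*(z^2 - 4*z + 4) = (z - 2)^2*(z - 2)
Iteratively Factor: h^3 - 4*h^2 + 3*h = (h - 1)*(h^2 - 3*h) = (h - 3)*(h - 1)*(h)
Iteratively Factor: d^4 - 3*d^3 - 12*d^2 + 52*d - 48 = (d - 2)*(d^3 - d^2 - 14*d + 24) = (d - 3)*(d - 2)*(d^2 + 2*d - 8) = (d - 3)*(d - 2)^2*(d + 4)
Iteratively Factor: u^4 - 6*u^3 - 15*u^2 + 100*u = (u - 5)*(u^3 - u^2 - 20*u) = (u - 5)*(u + 4)*(u^2 - 5*u) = (u - 5)^2*(u + 4)*(u)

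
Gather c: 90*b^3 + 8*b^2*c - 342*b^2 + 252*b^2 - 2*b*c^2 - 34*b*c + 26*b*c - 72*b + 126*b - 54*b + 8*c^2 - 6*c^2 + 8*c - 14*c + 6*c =90*b^3 - 90*b^2 + c^2*(2 - 2*b) + c*(8*b^2 - 8*b)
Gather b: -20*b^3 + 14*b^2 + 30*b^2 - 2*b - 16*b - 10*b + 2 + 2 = -20*b^3 + 44*b^2 - 28*b + 4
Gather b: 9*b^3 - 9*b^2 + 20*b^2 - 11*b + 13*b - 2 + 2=9*b^3 + 11*b^2 + 2*b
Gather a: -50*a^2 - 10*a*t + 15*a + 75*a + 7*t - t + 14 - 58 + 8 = -50*a^2 + a*(90 - 10*t) + 6*t - 36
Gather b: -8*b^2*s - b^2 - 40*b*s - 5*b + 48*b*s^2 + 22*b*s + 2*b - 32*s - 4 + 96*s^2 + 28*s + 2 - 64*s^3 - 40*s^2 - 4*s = b^2*(-8*s - 1) + b*(48*s^2 - 18*s - 3) - 64*s^3 + 56*s^2 - 8*s - 2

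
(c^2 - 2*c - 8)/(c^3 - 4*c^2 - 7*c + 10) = (c - 4)/(c^2 - 6*c + 5)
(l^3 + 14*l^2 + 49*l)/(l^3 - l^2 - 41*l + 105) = l*(l + 7)/(l^2 - 8*l + 15)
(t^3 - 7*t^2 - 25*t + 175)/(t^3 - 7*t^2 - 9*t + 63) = (t^2 - 25)/(t^2 - 9)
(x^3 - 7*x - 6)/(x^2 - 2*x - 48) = (-x^3 + 7*x + 6)/(-x^2 + 2*x + 48)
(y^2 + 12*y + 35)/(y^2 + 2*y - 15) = (y + 7)/(y - 3)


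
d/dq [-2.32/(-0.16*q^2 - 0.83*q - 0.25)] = (-0.7424*q - 1.9256)/(0.16*q^2 + 0.83*q + 0.25)^2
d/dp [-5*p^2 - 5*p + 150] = -10*p - 5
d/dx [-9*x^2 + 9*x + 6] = 9 - 18*x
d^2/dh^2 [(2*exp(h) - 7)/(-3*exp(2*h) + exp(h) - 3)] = (-18*exp(4*h) + 246*exp(3*h) + 45*exp(2*h) - 251*exp(h) + 3)*exp(h)/(27*exp(6*h) - 27*exp(5*h) + 90*exp(4*h) - 55*exp(3*h) + 90*exp(2*h) - 27*exp(h) + 27)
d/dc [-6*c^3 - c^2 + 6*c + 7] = -18*c^2 - 2*c + 6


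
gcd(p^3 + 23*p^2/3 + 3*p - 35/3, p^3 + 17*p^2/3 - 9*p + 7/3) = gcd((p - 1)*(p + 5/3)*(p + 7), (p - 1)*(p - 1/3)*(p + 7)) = p^2 + 6*p - 7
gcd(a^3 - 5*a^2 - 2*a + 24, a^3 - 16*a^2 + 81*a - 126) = a - 3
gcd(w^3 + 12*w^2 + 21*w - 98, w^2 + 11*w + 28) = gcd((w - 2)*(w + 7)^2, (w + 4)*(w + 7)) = w + 7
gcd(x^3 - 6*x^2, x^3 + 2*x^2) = x^2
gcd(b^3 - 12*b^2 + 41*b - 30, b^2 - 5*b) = b - 5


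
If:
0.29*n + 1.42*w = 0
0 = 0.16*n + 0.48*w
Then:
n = 0.00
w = 0.00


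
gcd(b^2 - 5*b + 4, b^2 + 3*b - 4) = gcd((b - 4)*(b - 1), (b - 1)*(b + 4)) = b - 1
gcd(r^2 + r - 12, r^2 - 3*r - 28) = r + 4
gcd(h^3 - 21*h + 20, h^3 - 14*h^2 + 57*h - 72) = 1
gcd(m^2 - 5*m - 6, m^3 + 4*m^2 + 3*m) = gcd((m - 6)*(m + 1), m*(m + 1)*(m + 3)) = m + 1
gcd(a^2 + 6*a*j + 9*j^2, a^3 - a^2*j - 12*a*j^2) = a + 3*j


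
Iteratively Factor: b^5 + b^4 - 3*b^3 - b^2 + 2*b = (b + 1)*(b^4 - 3*b^2 + 2*b) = (b - 1)*(b + 1)*(b^3 + b^2 - 2*b) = b*(b - 1)*(b + 1)*(b^2 + b - 2) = b*(b - 1)*(b + 1)*(b + 2)*(b - 1)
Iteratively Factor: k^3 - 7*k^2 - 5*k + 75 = (k - 5)*(k^2 - 2*k - 15) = (k - 5)*(k + 3)*(k - 5)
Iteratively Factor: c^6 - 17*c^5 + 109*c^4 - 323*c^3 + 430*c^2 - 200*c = (c - 1)*(c^5 - 16*c^4 + 93*c^3 - 230*c^2 + 200*c) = (c - 5)*(c - 1)*(c^4 - 11*c^3 + 38*c^2 - 40*c) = (c - 5)*(c - 2)*(c - 1)*(c^3 - 9*c^2 + 20*c) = c*(c - 5)*(c - 2)*(c - 1)*(c^2 - 9*c + 20) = c*(c - 5)^2*(c - 2)*(c - 1)*(c - 4)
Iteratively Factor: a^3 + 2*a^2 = (a)*(a^2 + 2*a) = a*(a + 2)*(a)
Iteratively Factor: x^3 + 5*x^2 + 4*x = (x + 4)*(x^2 + x) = (x + 1)*(x + 4)*(x)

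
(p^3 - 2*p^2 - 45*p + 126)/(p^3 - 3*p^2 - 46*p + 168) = (p - 3)/(p - 4)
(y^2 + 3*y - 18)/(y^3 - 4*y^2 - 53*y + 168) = (y + 6)/(y^2 - y - 56)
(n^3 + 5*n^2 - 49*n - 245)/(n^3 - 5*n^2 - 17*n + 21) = (n^2 + 12*n + 35)/(n^2 + 2*n - 3)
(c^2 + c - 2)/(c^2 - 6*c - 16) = (c - 1)/(c - 8)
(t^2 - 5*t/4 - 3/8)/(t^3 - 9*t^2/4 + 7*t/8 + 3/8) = 1/(t - 1)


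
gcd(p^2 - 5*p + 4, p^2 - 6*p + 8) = p - 4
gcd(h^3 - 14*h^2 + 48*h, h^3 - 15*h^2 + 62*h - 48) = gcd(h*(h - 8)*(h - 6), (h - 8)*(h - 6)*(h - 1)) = h^2 - 14*h + 48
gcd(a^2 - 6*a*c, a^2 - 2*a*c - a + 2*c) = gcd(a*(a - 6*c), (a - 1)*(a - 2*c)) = 1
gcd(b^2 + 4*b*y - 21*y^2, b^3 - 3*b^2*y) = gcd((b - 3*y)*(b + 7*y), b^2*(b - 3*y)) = -b + 3*y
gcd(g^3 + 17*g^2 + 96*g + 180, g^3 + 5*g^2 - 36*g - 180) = g^2 + 11*g + 30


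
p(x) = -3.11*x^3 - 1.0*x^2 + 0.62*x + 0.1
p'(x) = -9.33*x^2 - 2.0*x + 0.62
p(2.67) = -64.57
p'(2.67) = -71.23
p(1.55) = -12.92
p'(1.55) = -24.90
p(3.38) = -129.32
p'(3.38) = -112.73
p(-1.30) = 4.44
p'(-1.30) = -12.55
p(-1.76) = 12.87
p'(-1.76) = -24.76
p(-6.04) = 645.16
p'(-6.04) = -327.67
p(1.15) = -5.24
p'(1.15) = -14.02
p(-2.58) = 45.25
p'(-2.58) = -56.32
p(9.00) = -2342.51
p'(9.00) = -773.11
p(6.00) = -703.94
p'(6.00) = -347.26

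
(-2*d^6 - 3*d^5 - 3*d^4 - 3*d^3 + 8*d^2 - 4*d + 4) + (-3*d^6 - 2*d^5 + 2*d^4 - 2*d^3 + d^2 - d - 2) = -5*d^6 - 5*d^5 - d^4 - 5*d^3 + 9*d^2 - 5*d + 2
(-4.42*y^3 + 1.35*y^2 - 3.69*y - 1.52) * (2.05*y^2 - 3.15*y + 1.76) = -9.061*y^5 + 16.6905*y^4 - 19.5962*y^3 + 10.8835*y^2 - 1.7064*y - 2.6752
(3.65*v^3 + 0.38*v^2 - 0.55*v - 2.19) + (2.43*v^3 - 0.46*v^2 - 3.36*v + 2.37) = 6.08*v^3 - 0.08*v^2 - 3.91*v + 0.18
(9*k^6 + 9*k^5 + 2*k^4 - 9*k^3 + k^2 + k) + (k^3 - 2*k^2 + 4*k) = 9*k^6 + 9*k^5 + 2*k^4 - 8*k^3 - k^2 + 5*k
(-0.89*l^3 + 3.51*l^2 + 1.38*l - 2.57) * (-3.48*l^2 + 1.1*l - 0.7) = 3.0972*l^5 - 13.1938*l^4 - 0.3184*l^3 + 8.0046*l^2 - 3.793*l + 1.799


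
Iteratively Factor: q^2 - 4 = (q + 2)*(q - 2)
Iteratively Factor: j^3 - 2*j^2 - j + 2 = (j - 1)*(j^2 - j - 2) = (j - 2)*(j - 1)*(j + 1)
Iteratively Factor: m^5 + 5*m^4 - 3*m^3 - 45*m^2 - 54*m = (m - 3)*(m^4 + 8*m^3 + 21*m^2 + 18*m) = m*(m - 3)*(m^3 + 8*m^2 + 21*m + 18) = m*(m - 3)*(m + 3)*(m^2 + 5*m + 6) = m*(m - 3)*(m + 2)*(m + 3)*(m + 3)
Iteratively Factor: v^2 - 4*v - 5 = (v + 1)*(v - 5)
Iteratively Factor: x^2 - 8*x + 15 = (x - 3)*(x - 5)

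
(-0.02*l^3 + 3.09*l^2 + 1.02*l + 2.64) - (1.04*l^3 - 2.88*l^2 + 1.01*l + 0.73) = -1.06*l^3 + 5.97*l^2 + 0.01*l + 1.91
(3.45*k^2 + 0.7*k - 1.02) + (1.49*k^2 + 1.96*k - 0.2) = 4.94*k^2 + 2.66*k - 1.22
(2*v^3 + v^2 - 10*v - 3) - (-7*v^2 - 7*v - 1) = 2*v^3 + 8*v^2 - 3*v - 2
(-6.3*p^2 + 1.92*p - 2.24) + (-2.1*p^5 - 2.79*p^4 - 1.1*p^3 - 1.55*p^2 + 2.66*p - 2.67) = -2.1*p^5 - 2.79*p^4 - 1.1*p^3 - 7.85*p^2 + 4.58*p - 4.91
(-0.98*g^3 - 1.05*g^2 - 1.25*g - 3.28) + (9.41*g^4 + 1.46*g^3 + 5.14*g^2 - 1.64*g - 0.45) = 9.41*g^4 + 0.48*g^3 + 4.09*g^2 - 2.89*g - 3.73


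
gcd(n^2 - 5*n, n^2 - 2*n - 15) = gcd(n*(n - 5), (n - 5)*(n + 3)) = n - 5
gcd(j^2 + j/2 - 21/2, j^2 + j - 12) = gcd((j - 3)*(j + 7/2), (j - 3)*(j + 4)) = j - 3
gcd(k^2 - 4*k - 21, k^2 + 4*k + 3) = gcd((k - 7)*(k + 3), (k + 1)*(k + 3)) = k + 3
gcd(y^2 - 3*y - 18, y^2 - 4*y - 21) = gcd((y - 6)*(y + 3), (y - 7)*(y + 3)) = y + 3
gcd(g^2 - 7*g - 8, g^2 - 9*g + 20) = 1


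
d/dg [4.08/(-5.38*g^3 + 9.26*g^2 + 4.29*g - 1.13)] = (65.8512*g^2 - 75.5616*g - 17.5032)/(5.38*g^3 - 9.26*g^2 - 4.29*g + 1.13)^2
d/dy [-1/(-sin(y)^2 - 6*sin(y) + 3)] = -2*(sin(y) + 3)*cos(y)/(sin(y)^2 + 6*sin(y) - 3)^2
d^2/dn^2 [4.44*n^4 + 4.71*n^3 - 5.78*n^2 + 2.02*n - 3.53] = 53.28*n^2 + 28.26*n - 11.56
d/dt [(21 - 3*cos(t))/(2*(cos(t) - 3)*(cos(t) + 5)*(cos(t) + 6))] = 3*(-2*cos(t)^3 + 13*cos(t)^2 + 112*cos(t) - 111)*sin(t)/(2*(cos(t) - 3)^2*(cos(t) + 5)^2*(cos(t) + 6)^2)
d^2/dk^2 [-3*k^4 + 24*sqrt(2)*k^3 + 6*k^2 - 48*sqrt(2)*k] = -36*k^2 + 144*sqrt(2)*k + 12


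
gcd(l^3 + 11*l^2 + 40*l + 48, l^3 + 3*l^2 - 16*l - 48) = l^2 + 7*l + 12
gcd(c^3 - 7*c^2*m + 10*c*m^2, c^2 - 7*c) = c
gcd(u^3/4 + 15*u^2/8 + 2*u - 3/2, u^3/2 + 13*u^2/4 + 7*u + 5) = u + 2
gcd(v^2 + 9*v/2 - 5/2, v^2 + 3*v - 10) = v + 5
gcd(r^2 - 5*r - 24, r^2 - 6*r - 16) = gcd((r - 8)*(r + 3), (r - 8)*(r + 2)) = r - 8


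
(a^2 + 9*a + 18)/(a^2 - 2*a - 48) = (a + 3)/(a - 8)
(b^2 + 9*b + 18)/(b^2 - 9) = (b + 6)/(b - 3)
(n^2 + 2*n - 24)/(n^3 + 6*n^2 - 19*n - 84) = (n + 6)/(n^2 + 10*n + 21)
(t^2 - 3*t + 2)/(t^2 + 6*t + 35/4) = 4*(t^2 - 3*t + 2)/(4*t^2 + 24*t + 35)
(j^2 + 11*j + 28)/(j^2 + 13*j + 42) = (j + 4)/(j + 6)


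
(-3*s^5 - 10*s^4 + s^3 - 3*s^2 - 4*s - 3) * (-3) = 9*s^5 + 30*s^4 - 3*s^3 + 9*s^2 + 12*s + 9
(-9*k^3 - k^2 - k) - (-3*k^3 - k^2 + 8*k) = -6*k^3 - 9*k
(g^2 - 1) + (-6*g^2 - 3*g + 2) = -5*g^2 - 3*g + 1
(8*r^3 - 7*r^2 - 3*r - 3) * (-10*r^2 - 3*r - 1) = -80*r^5 + 46*r^4 + 43*r^3 + 46*r^2 + 12*r + 3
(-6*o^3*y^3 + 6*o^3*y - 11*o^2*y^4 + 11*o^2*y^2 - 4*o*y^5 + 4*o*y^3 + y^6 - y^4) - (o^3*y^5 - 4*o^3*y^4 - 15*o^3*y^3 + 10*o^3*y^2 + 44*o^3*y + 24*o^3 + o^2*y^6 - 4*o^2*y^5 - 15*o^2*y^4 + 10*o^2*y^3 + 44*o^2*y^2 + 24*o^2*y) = -o^3*y^5 + 4*o^3*y^4 + 9*o^3*y^3 - 10*o^3*y^2 - 38*o^3*y - 24*o^3 - o^2*y^6 + 4*o^2*y^5 + 4*o^2*y^4 - 10*o^2*y^3 - 33*o^2*y^2 - 24*o^2*y - 4*o*y^5 + 4*o*y^3 + y^6 - y^4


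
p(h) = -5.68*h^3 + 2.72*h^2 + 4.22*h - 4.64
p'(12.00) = -2384.26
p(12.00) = -9377.36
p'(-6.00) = -641.86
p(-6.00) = 1294.84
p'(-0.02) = 4.10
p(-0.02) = -4.72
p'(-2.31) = -99.27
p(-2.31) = 70.14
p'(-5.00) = -448.98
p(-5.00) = 752.26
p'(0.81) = -2.55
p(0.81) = -2.46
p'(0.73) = -0.89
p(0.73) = -2.32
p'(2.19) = -65.59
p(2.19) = -42.01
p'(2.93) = -126.13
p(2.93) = -111.80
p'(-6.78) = -815.96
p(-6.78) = 1862.04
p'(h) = -17.04*h^2 + 5.44*h + 4.22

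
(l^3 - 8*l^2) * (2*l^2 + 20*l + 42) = 2*l^5 + 4*l^4 - 118*l^3 - 336*l^2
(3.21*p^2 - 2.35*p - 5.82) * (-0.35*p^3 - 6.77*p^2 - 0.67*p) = -1.1235*p^5 - 20.9092*p^4 + 15.7958*p^3 + 40.9759*p^2 + 3.8994*p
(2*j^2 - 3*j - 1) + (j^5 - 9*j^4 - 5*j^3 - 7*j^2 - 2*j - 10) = j^5 - 9*j^4 - 5*j^3 - 5*j^2 - 5*j - 11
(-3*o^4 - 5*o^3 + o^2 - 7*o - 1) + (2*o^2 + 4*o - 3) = -3*o^4 - 5*o^3 + 3*o^2 - 3*o - 4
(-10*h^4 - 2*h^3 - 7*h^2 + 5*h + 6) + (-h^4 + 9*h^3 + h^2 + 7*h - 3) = -11*h^4 + 7*h^3 - 6*h^2 + 12*h + 3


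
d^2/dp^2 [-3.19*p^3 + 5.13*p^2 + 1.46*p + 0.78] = 10.26 - 19.14*p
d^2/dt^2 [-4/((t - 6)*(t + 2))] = 8*(-(t - 6)^2 - (t - 6)*(t + 2) - (t + 2)^2)/((t - 6)^3*(t + 2)^3)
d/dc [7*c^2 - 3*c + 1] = 14*c - 3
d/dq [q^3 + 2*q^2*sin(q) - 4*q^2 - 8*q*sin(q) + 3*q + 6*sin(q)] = 2*q^2*cos(q) + 3*q^2 + 4*q*sin(q) - 8*q*cos(q) - 8*q - 8*sin(q) + 6*cos(q) + 3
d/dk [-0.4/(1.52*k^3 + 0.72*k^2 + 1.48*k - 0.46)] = (1.824*k^2 + 0.576*k + 0.592)/(1.52*k^3 + 0.72*k^2 + 1.48*k - 0.46)^2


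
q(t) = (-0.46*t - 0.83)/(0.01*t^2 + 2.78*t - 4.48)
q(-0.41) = 0.11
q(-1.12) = 0.04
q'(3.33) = 0.19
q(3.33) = -0.48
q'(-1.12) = 0.08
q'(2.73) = 0.44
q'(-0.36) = 0.15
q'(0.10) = 0.25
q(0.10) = 0.21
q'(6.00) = 0.03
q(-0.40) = 0.12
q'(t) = (-0.46*t - 0.83)*(-0.02*t - 2.78)/(0.01*t^2 + 2.78*t - 4.48)^2 - 0.46/(0.01*t^2 + 2.78*t - 4.48)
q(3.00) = -0.56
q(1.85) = -2.41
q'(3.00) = 0.29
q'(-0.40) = 0.14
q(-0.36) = 0.12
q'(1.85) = 9.08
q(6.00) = -0.29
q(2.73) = -0.66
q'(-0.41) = 0.14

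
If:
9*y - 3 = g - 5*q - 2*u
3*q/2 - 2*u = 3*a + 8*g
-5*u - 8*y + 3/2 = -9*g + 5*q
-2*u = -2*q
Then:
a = 617*y/318 - 225/212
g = 39/106 - 34*y/53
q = 51/106 - 73*y/53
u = 51/106 - 73*y/53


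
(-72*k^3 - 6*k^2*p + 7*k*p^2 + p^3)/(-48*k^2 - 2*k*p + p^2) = (-12*k^2 + k*p + p^2)/(-8*k + p)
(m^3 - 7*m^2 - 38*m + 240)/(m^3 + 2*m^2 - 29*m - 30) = (m - 8)/(m + 1)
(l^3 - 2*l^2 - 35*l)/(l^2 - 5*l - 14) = l*(l + 5)/(l + 2)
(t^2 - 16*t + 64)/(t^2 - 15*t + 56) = (t - 8)/(t - 7)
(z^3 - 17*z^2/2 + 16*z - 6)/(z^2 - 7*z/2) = (2*z^3 - 17*z^2 + 32*z - 12)/(z*(2*z - 7))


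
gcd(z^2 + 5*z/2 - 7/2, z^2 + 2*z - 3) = z - 1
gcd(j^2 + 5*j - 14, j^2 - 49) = j + 7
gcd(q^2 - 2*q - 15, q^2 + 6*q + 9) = q + 3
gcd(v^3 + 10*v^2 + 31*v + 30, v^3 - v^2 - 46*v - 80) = v^2 + 7*v + 10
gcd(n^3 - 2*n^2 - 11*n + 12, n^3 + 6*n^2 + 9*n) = n + 3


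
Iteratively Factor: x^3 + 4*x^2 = (x)*(x^2 + 4*x) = x^2*(x + 4)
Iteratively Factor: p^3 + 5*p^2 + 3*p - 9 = (p - 1)*(p^2 + 6*p + 9) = (p - 1)*(p + 3)*(p + 3)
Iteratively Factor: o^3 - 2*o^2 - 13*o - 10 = (o + 1)*(o^2 - 3*o - 10) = (o - 5)*(o + 1)*(o + 2)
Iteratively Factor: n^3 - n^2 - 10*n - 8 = (n - 4)*(n^2 + 3*n + 2) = (n - 4)*(n + 1)*(n + 2)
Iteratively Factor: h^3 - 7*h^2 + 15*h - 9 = (h - 3)*(h^2 - 4*h + 3) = (h - 3)*(h - 1)*(h - 3)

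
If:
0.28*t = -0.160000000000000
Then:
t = -0.57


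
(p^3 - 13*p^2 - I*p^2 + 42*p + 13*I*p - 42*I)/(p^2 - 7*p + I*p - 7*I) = (p^2 - p*(6 + I) + 6*I)/(p + I)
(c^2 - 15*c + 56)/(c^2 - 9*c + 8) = (c - 7)/(c - 1)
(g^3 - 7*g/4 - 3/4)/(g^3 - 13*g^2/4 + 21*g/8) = 2*(2*g^2 + 3*g + 1)/(g*(4*g - 7))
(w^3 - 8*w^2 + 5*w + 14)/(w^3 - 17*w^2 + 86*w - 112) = (w + 1)/(w - 8)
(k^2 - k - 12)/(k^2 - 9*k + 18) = (k^2 - k - 12)/(k^2 - 9*k + 18)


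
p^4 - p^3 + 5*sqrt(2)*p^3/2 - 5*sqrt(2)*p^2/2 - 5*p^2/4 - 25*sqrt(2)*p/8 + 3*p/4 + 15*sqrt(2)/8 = (p - 3/2)*(p - 1/2)*(p + 1)*(p + 5*sqrt(2)/2)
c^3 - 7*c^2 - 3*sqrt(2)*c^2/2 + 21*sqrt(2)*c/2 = c*(c - 7)*(c - 3*sqrt(2)/2)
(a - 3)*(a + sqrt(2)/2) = a^2 - 3*a + sqrt(2)*a/2 - 3*sqrt(2)/2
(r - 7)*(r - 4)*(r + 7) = r^3 - 4*r^2 - 49*r + 196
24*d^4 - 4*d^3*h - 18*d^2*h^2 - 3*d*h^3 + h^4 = (-6*d + h)*(-d + h)*(2*d + h)^2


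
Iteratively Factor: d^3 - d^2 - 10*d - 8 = (d - 4)*(d^2 + 3*d + 2) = (d - 4)*(d + 1)*(d + 2)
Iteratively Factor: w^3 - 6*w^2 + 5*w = (w)*(w^2 - 6*w + 5) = w*(w - 1)*(w - 5)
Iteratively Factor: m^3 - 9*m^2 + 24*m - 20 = (m - 2)*(m^2 - 7*m + 10) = (m - 5)*(m - 2)*(m - 2)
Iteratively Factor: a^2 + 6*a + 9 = (a + 3)*(a + 3)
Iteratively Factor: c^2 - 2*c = (c)*(c - 2)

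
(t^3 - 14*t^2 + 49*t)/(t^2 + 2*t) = (t^2 - 14*t + 49)/(t + 2)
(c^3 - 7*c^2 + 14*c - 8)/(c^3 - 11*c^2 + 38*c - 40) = (c - 1)/(c - 5)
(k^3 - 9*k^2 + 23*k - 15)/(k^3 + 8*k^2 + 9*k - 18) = (k^2 - 8*k + 15)/(k^2 + 9*k + 18)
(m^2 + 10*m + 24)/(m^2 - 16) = (m + 6)/(m - 4)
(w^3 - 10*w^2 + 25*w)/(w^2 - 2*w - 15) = w*(w - 5)/(w + 3)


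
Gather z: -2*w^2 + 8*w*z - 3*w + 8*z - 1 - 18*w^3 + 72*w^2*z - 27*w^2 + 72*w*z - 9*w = -18*w^3 - 29*w^2 - 12*w + z*(72*w^2 + 80*w + 8) - 1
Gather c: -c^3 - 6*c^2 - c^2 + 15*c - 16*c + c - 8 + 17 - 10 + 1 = -c^3 - 7*c^2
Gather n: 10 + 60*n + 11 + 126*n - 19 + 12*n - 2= 198*n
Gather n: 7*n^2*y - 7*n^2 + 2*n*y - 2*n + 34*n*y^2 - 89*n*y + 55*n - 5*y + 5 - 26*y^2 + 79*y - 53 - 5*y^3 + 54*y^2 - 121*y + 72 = n^2*(7*y - 7) + n*(34*y^2 - 87*y + 53) - 5*y^3 + 28*y^2 - 47*y + 24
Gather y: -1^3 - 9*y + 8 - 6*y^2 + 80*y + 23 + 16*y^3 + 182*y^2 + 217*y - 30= 16*y^3 + 176*y^2 + 288*y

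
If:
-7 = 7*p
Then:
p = -1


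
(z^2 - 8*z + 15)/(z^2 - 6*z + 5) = (z - 3)/(z - 1)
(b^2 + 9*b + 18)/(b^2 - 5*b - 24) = (b + 6)/(b - 8)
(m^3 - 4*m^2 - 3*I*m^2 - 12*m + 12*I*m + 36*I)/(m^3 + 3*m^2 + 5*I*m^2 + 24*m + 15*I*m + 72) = (m^2 - 4*m - 12)/(m^2 + m*(3 + 8*I) + 24*I)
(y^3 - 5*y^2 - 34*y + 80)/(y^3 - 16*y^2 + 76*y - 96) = (y + 5)/(y - 6)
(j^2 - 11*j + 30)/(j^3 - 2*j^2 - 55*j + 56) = (j^2 - 11*j + 30)/(j^3 - 2*j^2 - 55*j + 56)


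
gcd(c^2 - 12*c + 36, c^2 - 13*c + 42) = c - 6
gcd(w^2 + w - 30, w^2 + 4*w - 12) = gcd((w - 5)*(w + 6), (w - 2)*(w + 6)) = w + 6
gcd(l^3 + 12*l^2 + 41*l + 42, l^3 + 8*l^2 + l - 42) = l^2 + 10*l + 21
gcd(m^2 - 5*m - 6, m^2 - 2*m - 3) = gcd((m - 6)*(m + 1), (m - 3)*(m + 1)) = m + 1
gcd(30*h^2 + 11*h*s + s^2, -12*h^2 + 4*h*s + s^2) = 6*h + s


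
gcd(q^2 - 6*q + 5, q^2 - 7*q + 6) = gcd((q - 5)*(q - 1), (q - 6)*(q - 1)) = q - 1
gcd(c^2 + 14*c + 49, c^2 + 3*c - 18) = 1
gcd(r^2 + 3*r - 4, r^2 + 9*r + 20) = r + 4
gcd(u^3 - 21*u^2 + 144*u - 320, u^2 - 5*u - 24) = u - 8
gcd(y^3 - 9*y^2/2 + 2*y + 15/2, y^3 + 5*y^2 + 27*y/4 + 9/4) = 1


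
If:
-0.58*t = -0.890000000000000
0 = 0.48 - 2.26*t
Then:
No Solution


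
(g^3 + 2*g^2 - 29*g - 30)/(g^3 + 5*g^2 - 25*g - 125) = (g^2 + 7*g + 6)/(g^2 + 10*g + 25)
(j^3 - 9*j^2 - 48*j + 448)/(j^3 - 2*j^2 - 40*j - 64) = (j^2 - j - 56)/(j^2 + 6*j + 8)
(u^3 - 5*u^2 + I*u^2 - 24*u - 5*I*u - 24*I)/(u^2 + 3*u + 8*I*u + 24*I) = (u^2 + u*(-8 + I) - 8*I)/(u + 8*I)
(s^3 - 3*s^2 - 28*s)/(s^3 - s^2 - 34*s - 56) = s/(s + 2)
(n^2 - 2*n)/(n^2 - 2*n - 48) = n*(2 - n)/(-n^2 + 2*n + 48)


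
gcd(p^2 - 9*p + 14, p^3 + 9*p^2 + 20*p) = 1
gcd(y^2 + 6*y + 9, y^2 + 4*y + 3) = y + 3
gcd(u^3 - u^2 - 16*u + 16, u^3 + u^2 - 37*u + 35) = u - 1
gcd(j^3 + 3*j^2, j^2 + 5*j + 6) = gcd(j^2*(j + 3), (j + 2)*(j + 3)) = j + 3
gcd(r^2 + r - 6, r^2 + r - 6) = r^2 + r - 6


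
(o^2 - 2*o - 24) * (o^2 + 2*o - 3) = o^4 - 31*o^2 - 42*o + 72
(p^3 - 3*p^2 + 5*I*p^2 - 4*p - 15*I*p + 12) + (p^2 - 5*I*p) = p^3 - 2*p^2 + 5*I*p^2 - 4*p - 20*I*p + 12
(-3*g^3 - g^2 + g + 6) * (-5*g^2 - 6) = 15*g^5 + 5*g^4 + 13*g^3 - 24*g^2 - 6*g - 36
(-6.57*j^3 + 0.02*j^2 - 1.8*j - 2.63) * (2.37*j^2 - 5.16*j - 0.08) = -15.5709*j^5 + 33.9486*j^4 - 3.8436*j^3 + 3.0533*j^2 + 13.7148*j + 0.2104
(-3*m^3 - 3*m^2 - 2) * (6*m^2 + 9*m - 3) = -18*m^5 - 45*m^4 - 18*m^3 - 3*m^2 - 18*m + 6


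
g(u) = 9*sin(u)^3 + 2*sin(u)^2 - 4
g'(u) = 27*sin(u)^2*cos(u) + 4*sin(u)*cos(u)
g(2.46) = -0.96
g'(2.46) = -10.28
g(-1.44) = -10.81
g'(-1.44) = 2.94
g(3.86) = -5.70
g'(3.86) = -6.82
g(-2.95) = -3.99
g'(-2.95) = -0.21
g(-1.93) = -9.63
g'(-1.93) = -7.00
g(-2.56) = -4.89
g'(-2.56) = -4.97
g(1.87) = 5.68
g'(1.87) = -8.39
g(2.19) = 2.19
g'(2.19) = -12.28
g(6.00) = -4.04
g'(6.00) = 0.95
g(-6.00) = -3.65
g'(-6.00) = 3.10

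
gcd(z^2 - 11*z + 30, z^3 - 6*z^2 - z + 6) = z - 6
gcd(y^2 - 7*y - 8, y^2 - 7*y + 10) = 1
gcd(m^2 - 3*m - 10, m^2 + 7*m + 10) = m + 2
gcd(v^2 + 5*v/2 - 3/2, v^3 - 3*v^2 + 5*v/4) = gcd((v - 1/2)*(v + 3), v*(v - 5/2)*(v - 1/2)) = v - 1/2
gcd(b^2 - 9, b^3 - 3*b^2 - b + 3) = b - 3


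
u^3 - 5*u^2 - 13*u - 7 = (u - 7)*(u + 1)^2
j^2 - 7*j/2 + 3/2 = (j - 3)*(j - 1/2)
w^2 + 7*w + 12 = (w + 3)*(w + 4)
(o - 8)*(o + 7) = o^2 - o - 56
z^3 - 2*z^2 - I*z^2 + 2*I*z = z*(z - 2)*(z - I)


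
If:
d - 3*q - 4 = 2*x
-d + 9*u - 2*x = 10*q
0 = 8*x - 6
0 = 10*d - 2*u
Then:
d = -101/244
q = -481/244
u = -505/244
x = 3/4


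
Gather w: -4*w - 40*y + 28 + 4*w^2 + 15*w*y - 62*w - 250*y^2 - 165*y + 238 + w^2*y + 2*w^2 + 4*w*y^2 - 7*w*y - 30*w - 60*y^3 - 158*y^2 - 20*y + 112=w^2*(y + 6) + w*(4*y^2 + 8*y - 96) - 60*y^3 - 408*y^2 - 225*y + 378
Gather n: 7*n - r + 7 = 7*n - r + 7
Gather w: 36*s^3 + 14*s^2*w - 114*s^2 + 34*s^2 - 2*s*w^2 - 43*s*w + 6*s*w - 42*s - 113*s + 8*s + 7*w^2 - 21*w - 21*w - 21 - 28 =36*s^3 - 80*s^2 - 147*s + w^2*(7 - 2*s) + w*(14*s^2 - 37*s - 42) - 49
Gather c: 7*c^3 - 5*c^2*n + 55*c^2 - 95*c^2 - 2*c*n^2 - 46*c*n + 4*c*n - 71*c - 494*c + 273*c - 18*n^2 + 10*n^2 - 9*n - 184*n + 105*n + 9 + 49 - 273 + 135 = 7*c^3 + c^2*(-5*n - 40) + c*(-2*n^2 - 42*n - 292) - 8*n^2 - 88*n - 80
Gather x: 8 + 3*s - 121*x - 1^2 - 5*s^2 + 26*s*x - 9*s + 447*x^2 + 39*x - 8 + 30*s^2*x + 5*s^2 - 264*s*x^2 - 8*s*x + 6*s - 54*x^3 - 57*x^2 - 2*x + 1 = -54*x^3 + x^2*(390 - 264*s) + x*(30*s^2 + 18*s - 84)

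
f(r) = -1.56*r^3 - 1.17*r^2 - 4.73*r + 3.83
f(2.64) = -45.52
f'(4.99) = -132.94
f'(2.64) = -43.53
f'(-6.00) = -159.17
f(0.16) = 3.04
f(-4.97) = 189.95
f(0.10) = 3.34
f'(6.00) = -187.25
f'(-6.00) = -159.17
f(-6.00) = 327.05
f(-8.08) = 788.59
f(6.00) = -403.63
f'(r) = -4.68*r^2 - 2.34*r - 4.73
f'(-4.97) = -108.70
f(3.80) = -116.64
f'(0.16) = -5.22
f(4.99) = -242.74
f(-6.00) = 327.05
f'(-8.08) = -291.36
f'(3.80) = -81.20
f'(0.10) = -5.01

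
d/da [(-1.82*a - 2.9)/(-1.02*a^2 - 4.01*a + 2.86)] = (1.8564*a^2 + 7.2982*a - (1.82*a + 2.9)*(2.04*a + 4.01) - 5.2052)/(1.02*a^2 + 4.01*a - 2.86)^2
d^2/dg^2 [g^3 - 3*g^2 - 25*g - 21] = 6*g - 6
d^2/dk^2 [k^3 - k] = 6*k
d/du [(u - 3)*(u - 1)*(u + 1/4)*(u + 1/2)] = 4*u^3 - 39*u^2/4 + u/4 + 7/4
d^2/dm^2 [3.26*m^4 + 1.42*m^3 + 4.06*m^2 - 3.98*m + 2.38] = 39.12*m^2 + 8.52*m + 8.12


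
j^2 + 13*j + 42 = (j + 6)*(j + 7)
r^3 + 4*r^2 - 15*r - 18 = (r - 3)*(r + 1)*(r + 6)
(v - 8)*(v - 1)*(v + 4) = v^3 - 5*v^2 - 28*v + 32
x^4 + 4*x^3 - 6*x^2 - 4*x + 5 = (x - 1)^2*(x + 1)*(x + 5)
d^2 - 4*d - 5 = (d - 5)*(d + 1)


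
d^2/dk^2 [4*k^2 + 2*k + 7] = 8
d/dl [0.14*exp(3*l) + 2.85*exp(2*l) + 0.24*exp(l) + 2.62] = (0.42*exp(2*l) + 5.7*exp(l) + 0.24)*exp(l)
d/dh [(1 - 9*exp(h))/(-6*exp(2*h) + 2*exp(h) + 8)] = (-27*exp(2*h) + 6*exp(h) - 37)*exp(h)/(2*(9*exp(4*h) - 6*exp(3*h) - 23*exp(2*h) + 8*exp(h) + 16))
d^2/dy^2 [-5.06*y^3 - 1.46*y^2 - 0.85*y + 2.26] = -30.36*y - 2.92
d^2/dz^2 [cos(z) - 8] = -cos(z)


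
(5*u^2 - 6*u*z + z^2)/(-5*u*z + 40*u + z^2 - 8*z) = (-u + z)/(z - 8)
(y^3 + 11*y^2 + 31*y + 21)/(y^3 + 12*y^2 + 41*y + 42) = (y + 1)/(y + 2)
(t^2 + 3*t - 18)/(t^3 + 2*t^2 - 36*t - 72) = (t - 3)/(t^2 - 4*t - 12)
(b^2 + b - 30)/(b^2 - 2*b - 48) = (b - 5)/(b - 8)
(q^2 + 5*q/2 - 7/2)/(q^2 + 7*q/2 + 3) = (2*q^2 + 5*q - 7)/(2*q^2 + 7*q + 6)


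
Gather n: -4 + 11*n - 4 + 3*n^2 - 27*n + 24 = 3*n^2 - 16*n + 16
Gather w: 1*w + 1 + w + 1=2*w + 2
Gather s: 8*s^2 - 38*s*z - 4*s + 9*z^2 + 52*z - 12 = 8*s^2 + s*(-38*z - 4) + 9*z^2 + 52*z - 12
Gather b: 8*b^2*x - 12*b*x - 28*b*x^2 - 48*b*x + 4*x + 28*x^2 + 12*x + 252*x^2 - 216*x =8*b^2*x + b*(-28*x^2 - 60*x) + 280*x^2 - 200*x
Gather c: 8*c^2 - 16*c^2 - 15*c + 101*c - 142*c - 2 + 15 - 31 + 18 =-8*c^2 - 56*c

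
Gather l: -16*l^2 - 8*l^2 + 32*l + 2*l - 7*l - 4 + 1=-24*l^2 + 27*l - 3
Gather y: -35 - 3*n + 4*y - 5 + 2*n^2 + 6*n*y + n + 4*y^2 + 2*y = 2*n^2 - 2*n + 4*y^2 + y*(6*n + 6) - 40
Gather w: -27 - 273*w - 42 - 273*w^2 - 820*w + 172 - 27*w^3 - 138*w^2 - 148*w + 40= -27*w^3 - 411*w^2 - 1241*w + 143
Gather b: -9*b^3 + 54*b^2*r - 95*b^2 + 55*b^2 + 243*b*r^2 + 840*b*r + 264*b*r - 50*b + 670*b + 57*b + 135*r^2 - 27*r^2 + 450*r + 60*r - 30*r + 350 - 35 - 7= -9*b^3 + b^2*(54*r - 40) + b*(243*r^2 + 1104*r + 677) + 108*r^2 + 480*r + 308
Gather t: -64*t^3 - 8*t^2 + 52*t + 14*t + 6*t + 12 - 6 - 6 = -64*t^3 - 8*t^2 + 72*t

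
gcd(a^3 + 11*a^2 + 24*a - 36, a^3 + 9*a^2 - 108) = a^2 + 12*a + 36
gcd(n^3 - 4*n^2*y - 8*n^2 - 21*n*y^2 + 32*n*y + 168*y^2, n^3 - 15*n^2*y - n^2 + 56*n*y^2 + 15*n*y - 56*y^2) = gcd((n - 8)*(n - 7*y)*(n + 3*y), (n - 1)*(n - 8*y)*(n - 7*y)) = -n + 7*y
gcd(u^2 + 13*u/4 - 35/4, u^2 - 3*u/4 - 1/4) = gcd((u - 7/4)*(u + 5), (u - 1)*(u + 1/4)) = 1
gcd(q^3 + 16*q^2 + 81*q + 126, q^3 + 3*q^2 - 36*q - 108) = q^2 + 9*q + 18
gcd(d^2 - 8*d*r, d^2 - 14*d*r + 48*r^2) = -d + 8*r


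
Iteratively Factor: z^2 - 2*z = (z - 2)*(z)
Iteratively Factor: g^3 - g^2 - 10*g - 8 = (g + 1)*(g^2 - 2*g - 8) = (g + 1)*(g + 2)*(g - 4)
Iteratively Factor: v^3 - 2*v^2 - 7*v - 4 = (v + 1)*(v^2 - 3*v - 4) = (v + 1)^2*(v - 4)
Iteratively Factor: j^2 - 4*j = (j - 4)*(j)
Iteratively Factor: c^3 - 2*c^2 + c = (c - 1)*(c^2 - c) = (c - 1)^2*(c)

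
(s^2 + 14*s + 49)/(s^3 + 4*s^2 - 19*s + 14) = (s + 7)/(s^2 - 3*s + 2)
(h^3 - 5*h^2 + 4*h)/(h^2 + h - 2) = h*(h - 4)/(h + 2)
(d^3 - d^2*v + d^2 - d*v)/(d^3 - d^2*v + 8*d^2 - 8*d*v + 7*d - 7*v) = d/(d + 7)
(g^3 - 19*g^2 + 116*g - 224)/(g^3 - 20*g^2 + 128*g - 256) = (g - 7)/(g - 8)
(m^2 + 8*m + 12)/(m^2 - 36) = (m + 2)/(m - 6)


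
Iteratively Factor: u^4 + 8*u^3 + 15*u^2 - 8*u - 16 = (u + 1)*(u^3 + 7*u^2 + 8*u - 16) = (u - 1)*(u + 1)*(u^2 + 8*u + 16) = (u - 1)*(u + 1)*(u + 4)*(u + 4)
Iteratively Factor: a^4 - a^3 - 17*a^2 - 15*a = (a + 3)*(a^3 - 4*a^2 - 5*a) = a*(a + 3)*(a^2 - 4*a - 5) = a*(a + 1)*(a + 3)*(a - 5)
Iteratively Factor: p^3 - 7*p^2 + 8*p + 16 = (p - 4)*(p^2 - 3*p - 4) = (p - 4)*(p + 1)*(p - 4)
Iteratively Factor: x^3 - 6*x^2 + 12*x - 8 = (x - 2)*(x^2 - 4*x + 4) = (x - 2)^2*(x - 2)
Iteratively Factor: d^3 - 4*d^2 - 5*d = (d - 5)*(d^2 + d) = d*(d - 5)*(d + 1)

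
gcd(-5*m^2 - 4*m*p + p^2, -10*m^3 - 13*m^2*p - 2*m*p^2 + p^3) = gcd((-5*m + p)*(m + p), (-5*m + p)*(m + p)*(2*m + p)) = -5*m^2 - 4*m*p + p^2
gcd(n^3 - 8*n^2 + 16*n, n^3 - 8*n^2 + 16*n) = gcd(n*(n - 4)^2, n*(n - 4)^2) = n^3 - 8*n^2 + 16*n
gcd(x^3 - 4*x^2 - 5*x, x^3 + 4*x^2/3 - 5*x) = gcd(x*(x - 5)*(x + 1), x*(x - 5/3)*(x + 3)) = x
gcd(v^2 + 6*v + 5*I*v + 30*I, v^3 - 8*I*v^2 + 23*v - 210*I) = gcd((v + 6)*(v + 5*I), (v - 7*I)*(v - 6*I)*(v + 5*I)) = v + 5*I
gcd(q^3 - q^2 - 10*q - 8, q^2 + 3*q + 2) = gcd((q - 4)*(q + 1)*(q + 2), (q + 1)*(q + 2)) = q^2 + 3*q + 2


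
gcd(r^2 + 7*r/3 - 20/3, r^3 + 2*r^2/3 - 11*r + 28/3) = r + 4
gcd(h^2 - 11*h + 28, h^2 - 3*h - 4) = h - 4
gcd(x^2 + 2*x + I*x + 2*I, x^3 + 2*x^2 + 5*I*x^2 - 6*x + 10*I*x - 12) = x + 2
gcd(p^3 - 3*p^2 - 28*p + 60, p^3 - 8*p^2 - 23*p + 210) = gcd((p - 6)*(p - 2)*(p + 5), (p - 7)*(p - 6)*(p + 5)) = p^2 - p - 30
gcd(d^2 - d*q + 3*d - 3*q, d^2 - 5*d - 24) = d + 3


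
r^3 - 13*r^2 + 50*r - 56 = (r - 7)*(r - 4)*(r - 2)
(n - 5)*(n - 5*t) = n^2 - 5*n*t - 5*n + 25*t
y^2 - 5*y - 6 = (y - 6)*(y + 1)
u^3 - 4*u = u*(u - 2)*(u + 2)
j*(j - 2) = j^2 - 2*j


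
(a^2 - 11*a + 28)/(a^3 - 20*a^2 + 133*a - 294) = (a - 4)/(a^2 - 13*a + 42)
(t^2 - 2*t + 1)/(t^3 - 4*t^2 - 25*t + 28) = (t - 1)/(t^2 - 3*t - 28)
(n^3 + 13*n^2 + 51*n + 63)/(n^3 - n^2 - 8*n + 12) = (n^2 + 10*n + 21)/(n^2 - 4*n + 4)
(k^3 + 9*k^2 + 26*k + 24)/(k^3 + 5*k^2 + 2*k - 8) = (k + 3)/(k - 1)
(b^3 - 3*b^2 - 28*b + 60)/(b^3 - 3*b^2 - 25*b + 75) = (b^2 - 8*b + 12)/(b^2 - 8*b + 15)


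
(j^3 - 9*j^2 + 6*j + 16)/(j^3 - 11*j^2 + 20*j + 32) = (j - 2)/(j - 4)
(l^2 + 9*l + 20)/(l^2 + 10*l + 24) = (l + 5)/(l + 6)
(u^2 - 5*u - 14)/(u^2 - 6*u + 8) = (u^2 - 5*u - 14)/(u^2 - 6*u + 8)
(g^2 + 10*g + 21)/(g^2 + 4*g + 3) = (g + 7)/(g + 1)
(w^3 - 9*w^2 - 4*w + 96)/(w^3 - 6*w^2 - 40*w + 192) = (w + 3)/(w + 6)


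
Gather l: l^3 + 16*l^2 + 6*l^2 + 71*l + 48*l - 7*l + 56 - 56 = l^3 + 22*l^2 + 112*l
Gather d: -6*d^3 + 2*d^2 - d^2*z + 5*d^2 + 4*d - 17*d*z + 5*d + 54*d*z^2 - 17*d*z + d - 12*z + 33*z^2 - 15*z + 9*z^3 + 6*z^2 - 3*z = -6*d^3 + d^2*(7 - z) + d*(54*z^2 - 34*z + 10) + 9*z^3 + 39*z^2 - 30*z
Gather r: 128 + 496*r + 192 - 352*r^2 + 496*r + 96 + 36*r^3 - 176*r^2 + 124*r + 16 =36*r^3 - 528*r^2 + 1116*r + 432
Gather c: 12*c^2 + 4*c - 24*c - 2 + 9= 12*c^2 - 20*c + 7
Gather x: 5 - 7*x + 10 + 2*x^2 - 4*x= 2*x^2 - 11*x + 15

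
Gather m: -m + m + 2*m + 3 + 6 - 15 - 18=2*m - 24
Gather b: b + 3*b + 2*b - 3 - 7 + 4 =6*b - 6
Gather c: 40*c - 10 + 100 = 40*c + 90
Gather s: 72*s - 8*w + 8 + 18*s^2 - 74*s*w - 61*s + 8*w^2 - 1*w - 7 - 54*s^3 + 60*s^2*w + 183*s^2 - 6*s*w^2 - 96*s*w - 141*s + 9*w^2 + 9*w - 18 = -54*s^3 + s^2*(60*w + 201) + s*(-6*w^2 - 170*w - 130) + 17*w^2 - 17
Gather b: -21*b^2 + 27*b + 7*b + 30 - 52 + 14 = -21*b^2 + 34*b - 8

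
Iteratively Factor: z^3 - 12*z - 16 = (z - 4)*(z^2 + 4*z + 4) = (z - 4)*(z + 2)*(z + 2)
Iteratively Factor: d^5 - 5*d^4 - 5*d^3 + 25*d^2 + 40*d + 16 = (d + 1)*(d^4 - 6*d^3 + d^2 + 24*d + 16) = (d - 4)*(d + 1)*(d^3 - 2*d^2 - 7*d - 4) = (d - 4)*(d + 1)^2*(d^2 - 3*d - 4) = (d - 4)^2*(d + 1)^2*(d + 1)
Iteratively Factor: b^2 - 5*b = (b - 5)*(b)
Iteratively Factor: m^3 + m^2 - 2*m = (m + 2)*(m^2 - m) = (m - 1)*(m + 2)*(m)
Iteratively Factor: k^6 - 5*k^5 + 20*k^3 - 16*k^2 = (k - 2)*(k^5 - 3*k^4 - 6*k^3 + 8*k^2) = (k - 4)*(k - 2)*(k^4 + k^3 - 2*k^2) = (k - 4)*(k - 2)*(k + 2)*(k^3 - k^2) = k*(k - 4)*(k - 2)*(k + 2)*(k^2 - k) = k^2*(k - 4)*(k - 2)*(k + 2)*(k - 1)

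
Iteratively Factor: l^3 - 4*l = (l)*(l^2 - 4) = l*(l + 2)*(l - 2)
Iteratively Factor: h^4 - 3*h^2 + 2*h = (h)*(h^3 - 3*h + 2) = h*(h - 1)*(h^2 + h - 2) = h*(h - 1)^2*(h + 2)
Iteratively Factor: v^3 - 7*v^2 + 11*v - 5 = (v - 1)*(v^2 - 6*v + 5) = (v - 1)^2*(v - 5)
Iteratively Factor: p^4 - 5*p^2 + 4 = (p - 1)*(p^3 + p^2 - 4*p - 4) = (p - 1)*(p + 1)*(p^2 - 4) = (p - 2)*(p - 1)*(p + 1)*(p + 2)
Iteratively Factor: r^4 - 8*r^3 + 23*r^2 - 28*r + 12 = (r - 2)*(r^3 - 6*r^2 + 11*r - 6) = (r - 3)*(r - 2)*(r^2 - 3*r + 2) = (r - 3)*(r - 2)*(r - 1)*(r - 2)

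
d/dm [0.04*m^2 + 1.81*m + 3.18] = 0.08*m + 1.81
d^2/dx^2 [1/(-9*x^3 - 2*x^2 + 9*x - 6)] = 2*((27*x + 2)*(9*x^3 + 2*x^2 - 9*x + 6) - (27*x^2 + 4*x - 9)^2)/(9*x^3 + 2*x^2 - 9*x + 6)^3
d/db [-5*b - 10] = -5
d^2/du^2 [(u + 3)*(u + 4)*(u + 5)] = 6*u + 24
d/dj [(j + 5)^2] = 2*j + 10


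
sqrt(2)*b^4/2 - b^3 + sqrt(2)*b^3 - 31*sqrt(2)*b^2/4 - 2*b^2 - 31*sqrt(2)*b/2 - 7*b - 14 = (b + 2)*(b - 7*sqrt(2)/2)*(b + 2*sqrt(2))*(sqrt(2)*b/2 + 1/2)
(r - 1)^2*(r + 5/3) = r^3 - r^2/3 - 7*r/3 + 5/3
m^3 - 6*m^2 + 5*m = m*(m - 5)*(m - 1)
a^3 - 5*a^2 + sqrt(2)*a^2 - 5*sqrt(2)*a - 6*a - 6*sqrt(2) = (a - 6)*(a + 1)*(a + sqrt(2))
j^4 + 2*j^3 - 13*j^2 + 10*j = j*(j - 2)*(j - 1)*(j + 5)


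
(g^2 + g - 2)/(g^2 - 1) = (g + 2)/(g + 1)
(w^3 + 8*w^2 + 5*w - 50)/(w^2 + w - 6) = (w^2 + 10*w + 25)/(w + 3)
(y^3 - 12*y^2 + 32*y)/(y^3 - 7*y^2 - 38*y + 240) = y*(y - 4)/(y^2 + y - 30)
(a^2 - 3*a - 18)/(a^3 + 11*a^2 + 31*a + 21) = (a - 6)/(a^2 + 8*a + 7)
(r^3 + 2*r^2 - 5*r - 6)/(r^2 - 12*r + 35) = (r^3 + 2*r^2 - 5*r - 6)/(r^2 - 12*r + 35)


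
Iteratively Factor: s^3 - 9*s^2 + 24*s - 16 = (s - 4)*(s^2 - 5*s + 4) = (s - 4)*(s - 1)*(s - 4)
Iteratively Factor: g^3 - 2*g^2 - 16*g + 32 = (g - 4)*(g^2 + 2*g - 8) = (g - 4)*(g + 4)*(g - 2)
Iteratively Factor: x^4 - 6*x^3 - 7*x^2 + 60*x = (x + 3)*(x^3 - 9*x^2 + 20*x) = (x - 5)*(x + 3)*(x^2 - 4*x) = (x - 5)*(x - 4)*(x + 3)*(x)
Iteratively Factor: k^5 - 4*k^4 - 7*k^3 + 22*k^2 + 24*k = (k - 4)*(k^4 - 7*k^2 - 6*k) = (k - 4)*(k + 2)*(k^3 - 2*k^2 - 3*k) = (k - 4)*(k - 3)*(k + 2)*(k^2 + k) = k*(k - 4)*(k - 3)*(k + 2)*(k + 1)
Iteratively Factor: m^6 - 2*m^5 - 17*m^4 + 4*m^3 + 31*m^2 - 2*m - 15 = (m - 1)*(m^5 - m^4 - 18*m^3 - 14*m^2 + 17*m + 15) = (m - 1)*(m + 3)*(m^4 - 4*m^3 - 6*m^2 + 4*m + 5) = (m - 1)*(m + 1)*(m + 3)*(m^3 - 5*m^2 - m + 5) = (m - 1)^2*(m + 1)*(m + 3)*(m^2 - 4*m - 5) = (m - 5)*(m - 1)^2*(m + 1)*(m + 3)*(m + 1)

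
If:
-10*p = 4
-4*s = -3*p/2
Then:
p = -2/5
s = -3/20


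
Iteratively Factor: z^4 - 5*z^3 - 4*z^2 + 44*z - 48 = (z - 4)*(z^3 - z^2 - 8*z + 12) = (z - 4)*(z - 2)*(z^2 + z - 6) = (z - 4)*(z - 2)^2*(z + 3)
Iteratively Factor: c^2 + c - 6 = (c + 3)*(c - 2)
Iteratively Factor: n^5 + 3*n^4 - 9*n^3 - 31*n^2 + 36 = (n + 2)*(n^4 + n^3 - 11*n^2 - 9*n + 18) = (n - 3)*(n + 2)*(n^3 + 4*n^2 + n - 6) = (n - 3)*(n + 2)*(n + 3)*(n^2 + n - 2) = (n - 3)*(n - 1)*(n + 2)*(n + 3)*(n + 2)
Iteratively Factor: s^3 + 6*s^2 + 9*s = (s)*(s^2 + 6*s + 9) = s*(s + 3)*(s + 3)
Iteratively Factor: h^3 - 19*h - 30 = (h + 3)*(h^2 - 3*h - 10) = (h - 5)*(h + 3)*(h + 2)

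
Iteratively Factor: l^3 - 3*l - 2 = (l + 1)*(l^2 - l - 2) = (l - 2)*(l + 1)*(l + 1)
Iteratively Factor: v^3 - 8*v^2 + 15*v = (v - 5)*(v^2 - 3*v) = (v - 5)*(v - 3)*(v)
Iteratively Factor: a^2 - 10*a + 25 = (a - 5)*(a - 5)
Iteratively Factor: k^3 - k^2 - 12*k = (k - 4)*(k^2 + 3*k) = (k - 4)*(k + 3)*(k)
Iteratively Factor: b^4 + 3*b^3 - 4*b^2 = (b - 1)*(b^3 + 4*b^2) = b*(b - 1)*(b^2 + 4*b) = b^2*(b - 1)*(b + 4)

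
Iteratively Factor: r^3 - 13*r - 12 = (r - 4)*(r^2 + 4*r + 3) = (r - 4)*(r + 1)*(r + 3)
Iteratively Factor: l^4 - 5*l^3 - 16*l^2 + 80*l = (l - 5)*(l^3 - 16*l) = (l - 5)*(l + 4)*(l^2 - 4*l) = l*(l - 5)*(l + 4)*(l - 4)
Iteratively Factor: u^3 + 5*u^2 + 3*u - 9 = (u - 1)*(u^2 + 6*u + 9) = (u - 1)*(u + 3)*(u + 3)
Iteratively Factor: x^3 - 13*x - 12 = (x + 3)*(x^2 - 3*x - 4) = (x + 1)*(x + 3)*(x - 4)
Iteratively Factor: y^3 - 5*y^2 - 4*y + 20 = (y - 5)*(y^2 - 4) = (y - 5)*(y + 2)*(y - 2)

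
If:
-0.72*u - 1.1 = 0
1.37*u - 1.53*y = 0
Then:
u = -1.53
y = -1.37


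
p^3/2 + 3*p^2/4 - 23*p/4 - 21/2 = (p/2 + 1)*(p - 7/2)*(p + 3)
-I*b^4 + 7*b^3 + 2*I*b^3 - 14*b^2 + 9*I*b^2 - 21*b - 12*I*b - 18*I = (b - 3)*(b + I)*(b + 6*I)*(-I*b - I)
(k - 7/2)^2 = k^2 - 7*k + 49/4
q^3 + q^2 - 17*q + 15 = (q - 3)*(q - 1)*(q + 5)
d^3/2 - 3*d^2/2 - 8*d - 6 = (d/2 + 1/2)*(d - 6)*(d + 2)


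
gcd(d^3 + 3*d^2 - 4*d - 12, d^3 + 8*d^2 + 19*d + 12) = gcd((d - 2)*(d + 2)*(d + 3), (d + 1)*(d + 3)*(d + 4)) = d + 3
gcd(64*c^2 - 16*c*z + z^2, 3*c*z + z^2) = 1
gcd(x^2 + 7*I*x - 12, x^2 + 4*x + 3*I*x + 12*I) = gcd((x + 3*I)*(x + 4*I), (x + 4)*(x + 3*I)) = x + 3*I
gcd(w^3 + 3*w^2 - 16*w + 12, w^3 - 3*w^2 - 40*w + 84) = w^2 + 4*w - 12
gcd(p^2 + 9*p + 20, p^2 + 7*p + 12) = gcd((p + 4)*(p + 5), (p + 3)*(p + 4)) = p + 4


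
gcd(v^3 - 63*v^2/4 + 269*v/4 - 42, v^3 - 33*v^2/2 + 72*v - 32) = v - 8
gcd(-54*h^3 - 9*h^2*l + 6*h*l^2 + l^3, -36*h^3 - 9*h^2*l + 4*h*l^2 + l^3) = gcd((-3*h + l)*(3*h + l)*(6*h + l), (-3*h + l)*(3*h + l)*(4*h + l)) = 9*h^2 - l^2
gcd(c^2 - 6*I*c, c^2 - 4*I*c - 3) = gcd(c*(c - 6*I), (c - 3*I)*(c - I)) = 1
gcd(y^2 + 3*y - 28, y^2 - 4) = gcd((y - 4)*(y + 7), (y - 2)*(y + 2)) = 1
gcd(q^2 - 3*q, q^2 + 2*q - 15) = q - 3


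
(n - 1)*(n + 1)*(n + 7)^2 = n^4 + 14*n^3 + 48*n^2 - 14*n - 49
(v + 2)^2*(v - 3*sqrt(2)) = v^3 - 3*sqrt(2)*v^2 + 4*v^2 - 12*sqrt(2)*v + 4*v - 12*sqrt(2)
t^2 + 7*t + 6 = (t + 1)*(t + 6)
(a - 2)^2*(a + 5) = a^3 + a^2 - 16*a + 20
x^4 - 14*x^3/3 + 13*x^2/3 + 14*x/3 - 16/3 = (x - 8/3)*(x - 2)*(x - 1)*(x + 1)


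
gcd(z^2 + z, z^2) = z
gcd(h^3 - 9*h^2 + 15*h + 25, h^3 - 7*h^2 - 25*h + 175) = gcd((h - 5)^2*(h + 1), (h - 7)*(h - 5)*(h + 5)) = h - 5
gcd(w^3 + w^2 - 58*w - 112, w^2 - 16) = 1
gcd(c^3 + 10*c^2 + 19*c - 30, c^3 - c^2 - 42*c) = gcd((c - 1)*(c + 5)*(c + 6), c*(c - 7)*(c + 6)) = c + 6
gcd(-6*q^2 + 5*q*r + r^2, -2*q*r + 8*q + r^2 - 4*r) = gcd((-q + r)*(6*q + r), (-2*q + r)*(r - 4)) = 1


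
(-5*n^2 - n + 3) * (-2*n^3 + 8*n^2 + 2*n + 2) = 10*n^5 - 38*n^4 - 24*n^3 + 12*n^2 + 4*n + 6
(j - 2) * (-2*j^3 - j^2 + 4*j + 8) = -2*j^4 + 3*j^3 + 6*j^2 - 16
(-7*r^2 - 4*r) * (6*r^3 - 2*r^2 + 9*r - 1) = -42*r^5 - 10*r^4 - 55*r^3 - 29*r^2 + 4*r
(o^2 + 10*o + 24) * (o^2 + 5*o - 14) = o^4 + 15*o^3 + 60*o^2 - 20*o - 336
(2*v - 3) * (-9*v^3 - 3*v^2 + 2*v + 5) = -18*v^4 + 21*v^3 + 13*v^2 + 4*v - 15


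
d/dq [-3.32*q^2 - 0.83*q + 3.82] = -6.64*q - 0.83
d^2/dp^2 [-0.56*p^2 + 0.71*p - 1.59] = -1.12000000000000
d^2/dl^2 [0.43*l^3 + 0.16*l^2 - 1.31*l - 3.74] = 2.58*l + 0.32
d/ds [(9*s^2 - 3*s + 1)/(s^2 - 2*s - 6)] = 5*(-3*s^2 - 22*s + 4)/(s^4 - 4*s^3 - 8*s^2 + 24*s + 36)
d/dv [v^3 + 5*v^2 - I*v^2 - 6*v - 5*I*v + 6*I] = 3*v^2 + 2*v*(5 - I) - 6 - 5*I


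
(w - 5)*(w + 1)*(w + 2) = w^3 - 2*w^2 - 13*w - 10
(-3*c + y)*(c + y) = -3*c^2 - 2*c*y + y^2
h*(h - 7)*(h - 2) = h^3 - 9*h^2 + 14*h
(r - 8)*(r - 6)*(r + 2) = r^3 - 12*r^2 + 20*r + 96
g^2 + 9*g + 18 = (g + 3)*(g + 6)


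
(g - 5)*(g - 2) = g^2 - 7*g + 10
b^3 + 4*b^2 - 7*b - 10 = (b - 2)*(b + 1)*(b + 5)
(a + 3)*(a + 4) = a^2 + 7*a + 12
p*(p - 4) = p^2 - 4*p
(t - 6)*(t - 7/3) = t^2 - 25*t/3 + 14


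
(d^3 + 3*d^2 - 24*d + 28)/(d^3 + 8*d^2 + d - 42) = (d - 2)/(d + 3)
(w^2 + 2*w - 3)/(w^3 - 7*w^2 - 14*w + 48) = (w - 1)/(w^2 - 10*w + 16)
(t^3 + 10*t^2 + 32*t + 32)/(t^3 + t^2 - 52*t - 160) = (t^2 + 6*t + 8)/(t^2 - 3*t - 40)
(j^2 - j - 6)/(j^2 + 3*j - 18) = (j + 2)/(j + 6)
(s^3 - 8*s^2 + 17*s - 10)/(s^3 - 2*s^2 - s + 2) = (s - 5)/(s + 1)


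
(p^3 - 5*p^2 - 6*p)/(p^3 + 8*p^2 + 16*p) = (p^2 - 5*p - 6)/(p^2 + 8*p + 16)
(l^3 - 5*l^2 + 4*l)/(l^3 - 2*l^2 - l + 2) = l*(l - 4)/(l^2 - l - 2)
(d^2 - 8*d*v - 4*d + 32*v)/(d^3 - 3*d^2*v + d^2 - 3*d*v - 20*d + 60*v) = (-d + 8*v)/(-d^2 + 3*d*v - 5*d + 15*v)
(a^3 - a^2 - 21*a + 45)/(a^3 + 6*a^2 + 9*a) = (a^3 - a^2 - 21*a + 45)/(a*(a^2 + 6*a + 9))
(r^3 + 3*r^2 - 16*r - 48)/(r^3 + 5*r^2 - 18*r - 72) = (r + 4)/(r + 6)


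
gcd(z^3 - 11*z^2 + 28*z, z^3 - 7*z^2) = z^2 - 7*z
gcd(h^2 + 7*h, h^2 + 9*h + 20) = 1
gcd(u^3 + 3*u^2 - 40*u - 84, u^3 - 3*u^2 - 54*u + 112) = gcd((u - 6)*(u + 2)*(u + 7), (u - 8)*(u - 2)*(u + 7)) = u + 7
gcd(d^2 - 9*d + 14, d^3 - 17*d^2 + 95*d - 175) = d - 7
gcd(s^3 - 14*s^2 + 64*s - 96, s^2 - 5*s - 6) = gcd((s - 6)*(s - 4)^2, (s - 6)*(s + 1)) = s - 6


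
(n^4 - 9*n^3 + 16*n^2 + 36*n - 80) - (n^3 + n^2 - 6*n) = n^4 - 10*n^3 + 15*n^2 + 42*n - 80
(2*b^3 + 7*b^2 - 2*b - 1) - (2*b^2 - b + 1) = 2*b^3 + 5*b^2 - b - 2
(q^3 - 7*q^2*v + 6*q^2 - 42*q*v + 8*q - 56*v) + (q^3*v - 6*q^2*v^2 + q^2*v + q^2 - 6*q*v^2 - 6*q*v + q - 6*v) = q^3*v + q^3 - 6*q^2*v^2 - 6*q^2*v + 7*q^2 - 6*q*v^2 - 48*q*v + 9*q - 62*v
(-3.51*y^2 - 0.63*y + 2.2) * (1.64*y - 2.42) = -5.7564*y^3 + 7.461*y^2 + 5.1326*y - 5.324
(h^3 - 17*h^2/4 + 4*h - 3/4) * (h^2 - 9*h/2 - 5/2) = h^5 - 35*h^4/4 + 165*h^3/8 - 65*h^2/8 - 53*h/8 + 15/8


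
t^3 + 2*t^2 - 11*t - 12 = (t - 3)*(t + 1)*(t + 4)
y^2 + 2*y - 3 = (y - 1)*(y + 3)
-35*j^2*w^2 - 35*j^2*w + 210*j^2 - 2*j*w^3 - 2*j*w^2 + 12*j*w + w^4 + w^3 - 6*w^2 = (-7*j + w)*(5*j + w)*(w - 2)*(w + 3)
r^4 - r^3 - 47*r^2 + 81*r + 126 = (r - 6)*(r - 3)*(r + 1)*(r + 7)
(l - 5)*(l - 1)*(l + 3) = l^3 - 3*l^2 - 13*l + 15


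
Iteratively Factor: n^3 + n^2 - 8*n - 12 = (n - 3)*(n^2 + 4*n + 4) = (n - 3)*(n + 2)*(n + 2)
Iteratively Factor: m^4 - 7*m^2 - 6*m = (m - 3)*(m^3 + 3*m^2 + 2*m) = (m - 3)*(m + 1)*(m^2 + 2*m) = (m - 3)*(m + 1)*(m + 2)*(m)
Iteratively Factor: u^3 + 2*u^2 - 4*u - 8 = (u + 2)*(u^2 - 4) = (u + 2)^2*(u - 2)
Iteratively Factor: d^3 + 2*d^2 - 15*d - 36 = (d - 4)*(d^2 + 6*d + 9) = (d - 4)*(d + 3)*(d + 3)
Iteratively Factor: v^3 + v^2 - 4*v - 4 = (v - 2)*(v^2 + 3*v + 2) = (v - 2)*(v + 2)*(v + 1)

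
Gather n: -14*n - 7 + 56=49 - 14*n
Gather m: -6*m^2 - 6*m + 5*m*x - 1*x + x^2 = -6*m^2 + m*(5*x - 6) + x^2 - x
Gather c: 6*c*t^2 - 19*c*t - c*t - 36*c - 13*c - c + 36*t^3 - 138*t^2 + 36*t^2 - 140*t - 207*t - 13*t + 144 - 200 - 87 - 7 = c*(6*t^2 - 20*t - 50) + 36*t^3 - 102*t^2 - 360*t - 150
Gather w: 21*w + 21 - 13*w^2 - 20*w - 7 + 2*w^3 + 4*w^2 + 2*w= 2*w^3 - 9*w^2 + 3*w + 14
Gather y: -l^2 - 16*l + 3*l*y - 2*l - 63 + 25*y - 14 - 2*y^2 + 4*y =-l^2 - 18*l - 2*y^2 + y*(3*l + 29) - 77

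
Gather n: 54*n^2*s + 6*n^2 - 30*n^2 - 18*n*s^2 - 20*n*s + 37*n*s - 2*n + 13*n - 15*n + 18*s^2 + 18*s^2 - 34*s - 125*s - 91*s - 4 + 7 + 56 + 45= n^2*(54*s - 24) + n*(-18*s^2 + 17*s - 4) + 36*s^2 - 250*s + 104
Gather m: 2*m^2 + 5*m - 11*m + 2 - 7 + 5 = 2*m^2 - 6*m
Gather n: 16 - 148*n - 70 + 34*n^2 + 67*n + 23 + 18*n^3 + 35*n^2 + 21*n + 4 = 18*n^3 + 69*n^2 - 60*n - 27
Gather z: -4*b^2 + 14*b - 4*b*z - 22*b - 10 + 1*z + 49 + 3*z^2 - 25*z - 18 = -4*b^2 - 8*b + 3*z^2 + z*(-4*b - 24) + 21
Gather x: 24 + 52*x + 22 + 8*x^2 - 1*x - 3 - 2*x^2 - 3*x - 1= 6*x^2 + 48*x + 42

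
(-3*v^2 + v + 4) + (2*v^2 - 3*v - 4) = -v^2 - 2*v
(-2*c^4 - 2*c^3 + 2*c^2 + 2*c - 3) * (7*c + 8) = -14*c^5 - 30*c^4 - 2*c^3 + 30*c^2 - 5*c - 24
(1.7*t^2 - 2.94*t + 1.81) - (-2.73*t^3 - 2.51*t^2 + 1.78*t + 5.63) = 2.73*t^3 + 4.21*t^2 - 4.72*t - 3.82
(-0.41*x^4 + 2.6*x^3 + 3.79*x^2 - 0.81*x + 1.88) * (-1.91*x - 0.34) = 0.7831*x^5 - 4.8266*x^4 - 8.1229*x^3 + 0.2585*x^2 - 3.3154*x - 0.6392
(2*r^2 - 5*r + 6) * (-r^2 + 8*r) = -2*r^4 + 21*r^3 - 46*r^2 + 48*r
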